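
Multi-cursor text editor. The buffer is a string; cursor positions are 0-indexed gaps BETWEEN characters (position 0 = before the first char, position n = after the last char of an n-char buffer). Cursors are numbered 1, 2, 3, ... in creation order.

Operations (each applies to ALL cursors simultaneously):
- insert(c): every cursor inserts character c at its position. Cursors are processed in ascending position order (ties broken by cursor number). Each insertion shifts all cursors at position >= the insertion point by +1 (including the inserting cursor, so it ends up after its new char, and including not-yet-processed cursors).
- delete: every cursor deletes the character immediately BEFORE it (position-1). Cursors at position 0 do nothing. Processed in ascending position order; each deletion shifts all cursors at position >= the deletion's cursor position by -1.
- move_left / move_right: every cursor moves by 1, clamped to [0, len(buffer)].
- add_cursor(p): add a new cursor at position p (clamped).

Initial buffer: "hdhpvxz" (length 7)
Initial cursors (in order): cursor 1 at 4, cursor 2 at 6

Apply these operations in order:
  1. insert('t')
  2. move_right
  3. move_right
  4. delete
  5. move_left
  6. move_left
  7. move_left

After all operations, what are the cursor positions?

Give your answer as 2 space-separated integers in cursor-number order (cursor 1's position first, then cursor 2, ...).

Answer: 3 4

Derivation:
After op 1 (insert('t')): buffer="hdhptvxtz" (len 9), cursors c1@5 c2@8, authorship ....1..2.
After op 2 (move_right): buffer="hdhptvxtz" (len 9), cursors c1@6 c2@9, authorship ....1..2.
After op 3 (move_right): buffer="hdhptvxtz" (len 9), cursors c1@7 c2@9, authorship ....1..2.
After op 4 (delete): buffer="hdhptvt" (len 7), cursors c1@6 c2@7, authorship ....1.2
After op 5 (move_left): buffer="hdhptvt" (len 7), cursors c1@5 c2@6, authorship ....1.2
After op 6 (move_left): buffer="hdhptvt" (len 7), cursors c1@4 c2@5, authorship ....1.2
After op 7 (move_left): buffer="hdhptvt" (len 7), cursors c1@3 c2@4, authorship ....1.2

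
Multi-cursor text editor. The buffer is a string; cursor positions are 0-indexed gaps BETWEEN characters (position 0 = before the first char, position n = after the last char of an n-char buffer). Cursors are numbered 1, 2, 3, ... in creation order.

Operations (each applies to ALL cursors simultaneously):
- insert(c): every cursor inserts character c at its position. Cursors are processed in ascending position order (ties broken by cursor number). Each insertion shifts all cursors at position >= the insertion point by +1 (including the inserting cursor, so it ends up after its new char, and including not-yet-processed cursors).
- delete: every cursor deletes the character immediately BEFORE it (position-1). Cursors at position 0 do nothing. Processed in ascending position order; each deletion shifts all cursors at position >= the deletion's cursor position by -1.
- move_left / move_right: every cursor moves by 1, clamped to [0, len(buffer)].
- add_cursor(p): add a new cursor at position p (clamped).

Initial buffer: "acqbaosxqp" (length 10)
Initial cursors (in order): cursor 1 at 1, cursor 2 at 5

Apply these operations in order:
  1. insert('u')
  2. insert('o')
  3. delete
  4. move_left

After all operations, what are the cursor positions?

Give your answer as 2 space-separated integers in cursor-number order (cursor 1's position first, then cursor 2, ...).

Answer: 1 6

Derivation:
After op 1 (insert('u')): buffer="aucqbauosxqp" (len 12), cursors c1@2 c2@7, authorship .1....2.....
After op 2 (insert('o')): buffer="auocqbauoosxqp" (len 14), cursors c1@3 c2@9, authorship .11....22.....
After op 3 (delete): buffer="aucqbauosxqp" (len 12), cursors c1@2 c2@7, authorship .1....2.....
After op 4 (move_left): buffer="aucqbauosxqp" (len 12), cursors c1@1 c2@6, authorship .1....2.....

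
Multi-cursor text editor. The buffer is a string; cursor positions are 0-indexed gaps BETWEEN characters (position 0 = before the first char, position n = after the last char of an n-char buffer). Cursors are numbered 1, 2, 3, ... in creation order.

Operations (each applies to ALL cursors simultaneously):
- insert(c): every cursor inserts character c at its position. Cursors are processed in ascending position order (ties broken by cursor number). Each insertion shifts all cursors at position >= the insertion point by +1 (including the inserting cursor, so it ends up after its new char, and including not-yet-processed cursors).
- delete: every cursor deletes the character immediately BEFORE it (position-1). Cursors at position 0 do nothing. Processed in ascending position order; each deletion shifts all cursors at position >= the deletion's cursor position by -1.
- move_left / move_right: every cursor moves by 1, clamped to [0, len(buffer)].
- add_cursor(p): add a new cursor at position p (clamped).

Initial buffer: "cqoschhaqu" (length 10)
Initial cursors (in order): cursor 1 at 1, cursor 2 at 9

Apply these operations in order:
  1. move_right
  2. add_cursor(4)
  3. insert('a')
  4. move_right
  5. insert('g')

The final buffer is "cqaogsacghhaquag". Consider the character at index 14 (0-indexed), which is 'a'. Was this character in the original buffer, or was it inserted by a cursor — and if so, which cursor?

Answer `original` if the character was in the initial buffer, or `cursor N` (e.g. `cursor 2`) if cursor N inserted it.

After op 1 (move_right): buffer="cqoschhaqu" (len 10), cursors c1@2 c2@10, authorship ..........
After op 2 (add_cursor(4)): buffer="cqoschhaqu" (len 10), cursors c1@2 c3@4 c2@10, authorship ..........
After op 3 (insert('a')): buffer="cqaosachhaqua" (len 13), cursors c1@3 c3@6 c2@13, authorship ..1..3......2
After op 4 (move_right): buffer="cqaosachhaqua" (len 13), cursors c1@4 c3@7 c2@13, authorship ..1..3......2
After op 5 (insert('g')): buffer="cqaogsacghhaquag" (len 16), cursors c1@5 c3@9 c2@16, authorship ..1.1.3.3.....22
Authorship (.=original, N=cursor N): . . 1 . 1 . 3 . 3 . . . . . 2 2
Index 14: author = 2

Answer: cursor 2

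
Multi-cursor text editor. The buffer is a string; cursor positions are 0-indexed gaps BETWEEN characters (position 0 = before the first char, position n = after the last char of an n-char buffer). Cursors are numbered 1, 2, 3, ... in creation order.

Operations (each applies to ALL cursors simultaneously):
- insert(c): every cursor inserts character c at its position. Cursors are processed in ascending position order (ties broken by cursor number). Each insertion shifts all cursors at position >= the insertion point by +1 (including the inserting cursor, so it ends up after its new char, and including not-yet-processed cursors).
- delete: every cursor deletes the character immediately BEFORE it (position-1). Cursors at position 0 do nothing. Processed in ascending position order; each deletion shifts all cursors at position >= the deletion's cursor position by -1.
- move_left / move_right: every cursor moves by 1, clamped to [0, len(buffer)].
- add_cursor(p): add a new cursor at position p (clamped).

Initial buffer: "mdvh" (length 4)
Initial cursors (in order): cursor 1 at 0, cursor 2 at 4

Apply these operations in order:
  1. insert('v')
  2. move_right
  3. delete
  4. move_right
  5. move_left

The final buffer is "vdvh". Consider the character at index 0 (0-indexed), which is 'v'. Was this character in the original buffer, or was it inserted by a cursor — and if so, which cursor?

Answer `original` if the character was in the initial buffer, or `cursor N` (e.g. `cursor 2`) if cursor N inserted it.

After op 1 (insert('v')): buffer="vmdvhv" (len 6), cursors c1@1 c2@6, authorship 1....2
After op 2 (move_right): buffer="vmdvhv" (len 6), cursors c1@2 c2@6, authorship 1....2
After op 3 (delete): buffer="vdvh" (len 4), cursors c1@1 c2@4, authorship 1...
After op 4 (move_right): buffer="vdvh" (len 4), cursors c1@2 c2@4, authorship 1...
After op 5 (move_left): buffer="vdvh" (len 4), cursors c1@1 c2@3, authorship 1...
Authorship (.=original, N=cursor N): 1 . . .
Index 0: author = 1

Answer: cursor 1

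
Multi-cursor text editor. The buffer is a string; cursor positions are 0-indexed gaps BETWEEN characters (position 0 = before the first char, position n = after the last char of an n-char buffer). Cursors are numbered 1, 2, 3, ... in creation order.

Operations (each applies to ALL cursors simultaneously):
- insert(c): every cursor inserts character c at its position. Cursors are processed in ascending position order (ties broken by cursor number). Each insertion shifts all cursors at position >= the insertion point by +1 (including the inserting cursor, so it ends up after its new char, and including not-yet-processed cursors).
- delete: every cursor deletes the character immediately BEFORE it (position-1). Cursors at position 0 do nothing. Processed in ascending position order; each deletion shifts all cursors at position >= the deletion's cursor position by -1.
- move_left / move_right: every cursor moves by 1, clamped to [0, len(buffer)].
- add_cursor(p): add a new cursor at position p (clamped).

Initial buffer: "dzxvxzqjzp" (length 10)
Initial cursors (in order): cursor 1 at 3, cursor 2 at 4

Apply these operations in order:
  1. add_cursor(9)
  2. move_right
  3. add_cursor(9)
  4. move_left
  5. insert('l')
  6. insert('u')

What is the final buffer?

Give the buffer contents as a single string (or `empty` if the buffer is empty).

After op 1 (add_cursor(9)): buffer="dzxvxzqjzp" (len 10), cursors c1@3 c2@4 c3@9, authorship ..........
After op 2 (move_right): buffer="dzxvxzqjzp" (len 10), cursors c1@4 c2@5 c3@10, authorship ..........
After op 3 (add_cursor(9)): buffer="dzxvxzqjzp" (len 10), cursors c1@4 c2@5 c4@9 c3@10, authorship ..........
After op 4 (move_left): buffer="dzxvxzqjzp" (len 10), cursors c1@3 c2@4 c4@8 c3@9, authorship ..........
After op 5 (insert('l')): buffer="dzxlvlxzqjlzlp" (len 14), cursors c1@4 c2@6 c4@11 c3@13, authorship ...1.2....4.3.
After op 6 (insert('u')): buffer="dzxluvluxzqjluzlup" (len 18), cursors c1@5 c2@8 c4@14 c3@17, authorship ...11.22....44.33.

Answer: dzxluvluxzqjluzlup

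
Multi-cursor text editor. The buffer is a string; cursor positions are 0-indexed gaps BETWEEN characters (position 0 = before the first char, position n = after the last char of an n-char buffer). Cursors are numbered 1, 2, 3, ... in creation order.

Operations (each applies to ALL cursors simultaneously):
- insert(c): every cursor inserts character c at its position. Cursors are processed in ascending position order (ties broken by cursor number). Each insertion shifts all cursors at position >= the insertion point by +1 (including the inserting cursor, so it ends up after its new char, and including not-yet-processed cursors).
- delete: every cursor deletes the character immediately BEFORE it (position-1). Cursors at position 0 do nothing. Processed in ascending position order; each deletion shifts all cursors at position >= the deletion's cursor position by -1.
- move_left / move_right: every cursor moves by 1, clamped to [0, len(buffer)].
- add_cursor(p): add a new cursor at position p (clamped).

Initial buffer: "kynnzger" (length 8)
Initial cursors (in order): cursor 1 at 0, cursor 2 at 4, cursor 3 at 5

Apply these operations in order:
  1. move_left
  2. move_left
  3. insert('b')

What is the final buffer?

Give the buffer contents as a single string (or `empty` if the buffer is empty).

Answer: bkybnbnzger

Derivation:
After op 1 (move_left): buffer="kynnzger" (len 8), cursors c1@0 c2@3 c3@4, authorship ........
After op 2 (move_left): buffer="kynnzger" (len 8), cursors c1@0 c2@2 c3@3, authorship ........
After op 3 (insert('b')): buffer="bkybnbnzger" (len 11), cursors c1@1 c2@4 c3@6, authorship 1..2.3.....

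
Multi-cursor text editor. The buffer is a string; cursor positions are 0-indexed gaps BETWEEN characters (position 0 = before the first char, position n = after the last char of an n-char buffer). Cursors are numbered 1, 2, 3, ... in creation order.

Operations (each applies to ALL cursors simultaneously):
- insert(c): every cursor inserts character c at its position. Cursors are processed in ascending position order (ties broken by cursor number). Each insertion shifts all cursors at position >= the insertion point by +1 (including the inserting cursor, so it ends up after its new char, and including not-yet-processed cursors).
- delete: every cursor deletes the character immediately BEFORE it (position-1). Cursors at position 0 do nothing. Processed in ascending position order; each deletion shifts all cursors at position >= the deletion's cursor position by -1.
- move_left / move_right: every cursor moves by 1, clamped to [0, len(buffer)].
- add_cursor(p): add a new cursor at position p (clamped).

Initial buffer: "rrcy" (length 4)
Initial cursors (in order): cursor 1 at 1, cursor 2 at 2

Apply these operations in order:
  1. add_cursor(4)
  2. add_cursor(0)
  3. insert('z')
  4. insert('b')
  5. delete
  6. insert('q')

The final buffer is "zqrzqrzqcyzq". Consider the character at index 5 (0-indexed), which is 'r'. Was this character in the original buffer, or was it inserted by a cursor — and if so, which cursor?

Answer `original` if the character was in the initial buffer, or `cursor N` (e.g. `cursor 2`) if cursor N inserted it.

Answer: original

Derivation:
After op 1 (add_cursor(4)): buffer="rrcy" (len 4), cursors c1@1 c2@2 c3@4, authorship ....
After op 2 (add_cursor(0)): buffer="rrcy" (len 4), cursors c4@0 c1@1 c2@2 c3@4, authorship ....
After op 3 (insert('z')): buffer="zrzrzcyz" (len 8), cursors c4@1 c1@3 c2@5 c3@8, authorship 4.1.2..3
After op 4 (insert('b')): buffer="zbrzbrzbcyzb" (len 12), cursors c4@2 c1@5 c2@8 c3@12, authorship 44.11.22..33
After op 5 (delete): buffer="zrzrzcyz" (len 8), cursors c4@1 c1@3 c2@5 c3@8, authorship 4.1.2..3
After op 6 (insert('q')): buffer="zqrzqrzqcyzq" (len 12), cursors c4@2 c1@5 c2@8 c3@12, authorship 44.11.22..33
Authorship (.=original, N=cursor N): 4 4 . 1 1 . 2 2 . . 3 3
Index 5: author = original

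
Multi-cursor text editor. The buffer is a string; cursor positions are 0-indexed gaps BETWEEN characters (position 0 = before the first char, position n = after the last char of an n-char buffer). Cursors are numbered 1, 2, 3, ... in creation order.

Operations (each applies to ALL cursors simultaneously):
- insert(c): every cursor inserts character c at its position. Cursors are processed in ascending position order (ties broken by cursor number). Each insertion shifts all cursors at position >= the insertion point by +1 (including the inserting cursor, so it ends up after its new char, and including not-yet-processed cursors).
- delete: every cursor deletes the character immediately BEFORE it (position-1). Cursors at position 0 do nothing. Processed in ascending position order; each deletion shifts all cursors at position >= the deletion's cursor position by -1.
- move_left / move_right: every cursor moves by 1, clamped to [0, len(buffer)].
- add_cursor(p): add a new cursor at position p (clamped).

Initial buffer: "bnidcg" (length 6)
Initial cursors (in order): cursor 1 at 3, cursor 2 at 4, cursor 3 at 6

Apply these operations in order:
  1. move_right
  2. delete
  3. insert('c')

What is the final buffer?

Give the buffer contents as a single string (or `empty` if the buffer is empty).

After op 1 (move_right): buffer="bnidcg" (len 6), cursors c1@4 c2@5 c3@6, authorship ......
After op 2 (delete): buffer="bni" (len 3), cursors c1@3 c2@3 c3@3, authorship ...
After op 3 (insert('c')): buffer="bniccc" (len 6), cursors c1@6 c2@6 c3@6, authorship ...123

Answer: bniccc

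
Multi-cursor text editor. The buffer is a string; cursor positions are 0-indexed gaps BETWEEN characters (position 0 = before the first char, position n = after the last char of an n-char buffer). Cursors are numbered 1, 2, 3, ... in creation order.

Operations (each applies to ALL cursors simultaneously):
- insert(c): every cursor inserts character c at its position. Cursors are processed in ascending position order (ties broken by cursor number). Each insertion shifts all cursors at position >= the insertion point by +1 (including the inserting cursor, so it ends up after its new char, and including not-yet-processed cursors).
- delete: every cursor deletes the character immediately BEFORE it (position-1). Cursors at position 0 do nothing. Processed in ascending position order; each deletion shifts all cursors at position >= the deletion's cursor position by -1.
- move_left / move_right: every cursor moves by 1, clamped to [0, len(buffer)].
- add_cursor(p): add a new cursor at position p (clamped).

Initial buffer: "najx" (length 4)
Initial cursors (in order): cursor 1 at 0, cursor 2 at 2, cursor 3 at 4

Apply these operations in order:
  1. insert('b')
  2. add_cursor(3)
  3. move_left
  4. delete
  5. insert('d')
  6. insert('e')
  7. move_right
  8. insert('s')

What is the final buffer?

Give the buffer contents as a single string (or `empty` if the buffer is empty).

After op 1 (insert('b')): buffer="bnabjxb" (len 7), cursors c1@1 c2@4 c3@7, authorship 1..2..3
After op 2 (add_cursor(3)): buffer="bnabjxb" (len 7), cursors c1@1 c4@3 c2@4 c3@7, authorship 1..2..3
After op 3 (move_left): buffer="bnabjxb" (len 7), cursors c1@0 c4@2 c2@3 c3@6, authorship 1..2..3
After op 4 (delete): buffer="bbjb" (len 4), cursors c1@0 c2@1 c4@1 c3@3, authorship 12.3
After op 5 (insert('d')): buffer="dbddbjdb" (len 8), cursors c1@1 c2@4 c4@4 c3@7, authorship 11242.33
After op 6 (insert('e')): buffer="debddeebjdeb" (len 12), cursors c1@2 c2@7 c4@7 c3@11, authorship 11124242.333
After op 7 (move_right): buffer="debddeebjdeb" (len 12), cursors c1@3 c2@8 c4@8 c3@12, authorship 11124242.333
After op 8 (insert('s')): buffer="debsddeebssjdebs" (len 16), cursors c1@4 c2@11 c4@11 c3@16, authorship 11112424224.3333

Answer: debsddeebssjdebs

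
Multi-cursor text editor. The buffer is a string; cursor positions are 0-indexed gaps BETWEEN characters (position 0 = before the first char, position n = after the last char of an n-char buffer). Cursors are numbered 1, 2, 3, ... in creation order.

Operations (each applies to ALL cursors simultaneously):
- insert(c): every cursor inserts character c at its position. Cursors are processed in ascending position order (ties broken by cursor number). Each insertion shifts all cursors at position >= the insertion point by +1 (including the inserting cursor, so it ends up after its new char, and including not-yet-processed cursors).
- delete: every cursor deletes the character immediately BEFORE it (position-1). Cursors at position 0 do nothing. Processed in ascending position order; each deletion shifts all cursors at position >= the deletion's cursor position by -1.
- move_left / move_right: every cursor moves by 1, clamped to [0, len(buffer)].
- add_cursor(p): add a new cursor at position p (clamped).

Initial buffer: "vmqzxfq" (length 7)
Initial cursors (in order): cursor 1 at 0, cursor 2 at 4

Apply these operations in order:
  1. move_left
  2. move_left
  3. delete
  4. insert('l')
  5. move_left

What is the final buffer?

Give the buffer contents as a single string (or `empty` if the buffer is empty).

Answer: lvlqzxfq

Derivation:
After op 1 (move_left): buffer="vmqzxfq" (len 7), cursors c1@0 c2@3, authorship .......
After op 2 (move_left): buffer="vmqzxfq" (len 7), cursors c1@0 c2@2, authorship .......
After op 3 (delete): buffer="vqzxfq" (len 6), cursors c1@0 c2@1, authorship ......
After op 4 (insert('l')): buffer="lvlqzxfq" (len 8), cursors c1@1 c2@3, authorship 1.2.....
After op 5 (move_left): buffer="lvlqzxfq" (len 8), cursors c1@0 c2@2, authorship 1.2.....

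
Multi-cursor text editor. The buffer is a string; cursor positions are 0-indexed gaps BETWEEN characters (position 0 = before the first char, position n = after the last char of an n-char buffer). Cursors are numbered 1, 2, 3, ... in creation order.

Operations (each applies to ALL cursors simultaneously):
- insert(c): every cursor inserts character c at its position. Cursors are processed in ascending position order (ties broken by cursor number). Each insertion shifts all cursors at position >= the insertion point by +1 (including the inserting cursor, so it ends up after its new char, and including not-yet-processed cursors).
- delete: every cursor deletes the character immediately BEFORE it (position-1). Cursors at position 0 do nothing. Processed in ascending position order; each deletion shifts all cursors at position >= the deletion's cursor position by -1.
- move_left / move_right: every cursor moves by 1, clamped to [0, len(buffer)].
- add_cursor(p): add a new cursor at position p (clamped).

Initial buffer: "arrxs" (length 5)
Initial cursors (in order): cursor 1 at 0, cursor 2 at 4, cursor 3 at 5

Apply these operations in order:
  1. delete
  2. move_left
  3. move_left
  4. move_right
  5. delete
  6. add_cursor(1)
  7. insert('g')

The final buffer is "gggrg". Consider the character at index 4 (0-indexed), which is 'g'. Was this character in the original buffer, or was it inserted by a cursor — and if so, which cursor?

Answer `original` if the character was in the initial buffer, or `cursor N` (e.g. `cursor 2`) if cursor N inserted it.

Answer: cursor 4

Derivation:
After op 1 (delete): buffer="arr" (len 3), cursors c1@0 c2@3 c3@3, authorship ...
After op 2 (move_left): buffer="arr" (len 3), cursors c1@0 c2@2 c3@2, authorship ...
After op 3 (move_left): buffer="arr" (len 3), cursors c1@0 c2@1 c3@1, authorship ...
After op 4 (move_right): buffer="arr" (len 3), cursors c1@1 c2@2 c3@2, authorship ...
After op 5 (delete): buffer="r" (len 1), cursors c1@0 c2@0 c3@0, authorship .
After op 6 (add_cursor(1)): buffer="r" (len 1), cursors c1@0 c2@0 c3@0 c4@1, authorship .
After op 7 (insert('g')): buffer="gggrg" (len 5), cursors c1@3 c2@3 c3@3 c4@5, authorship 123.4
Authorship (.=original, N=cursor N): 1 2 3 . 4
Index 4: author = 4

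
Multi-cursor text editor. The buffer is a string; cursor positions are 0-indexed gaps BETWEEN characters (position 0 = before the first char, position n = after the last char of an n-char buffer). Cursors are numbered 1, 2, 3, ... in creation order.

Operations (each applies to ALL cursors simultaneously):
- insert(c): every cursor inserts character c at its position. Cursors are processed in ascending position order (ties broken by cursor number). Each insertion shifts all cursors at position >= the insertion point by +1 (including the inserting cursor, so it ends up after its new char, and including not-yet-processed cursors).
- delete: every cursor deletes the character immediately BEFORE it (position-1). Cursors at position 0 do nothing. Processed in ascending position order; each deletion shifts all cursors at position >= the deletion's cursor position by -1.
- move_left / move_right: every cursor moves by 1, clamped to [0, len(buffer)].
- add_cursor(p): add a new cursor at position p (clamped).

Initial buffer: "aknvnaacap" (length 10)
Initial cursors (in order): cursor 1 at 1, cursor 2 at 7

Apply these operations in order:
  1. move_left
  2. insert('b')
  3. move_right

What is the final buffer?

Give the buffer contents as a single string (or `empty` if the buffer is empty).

Answer: baknvnabacap

Derivation:
After op 1 (move_left): buffer="aknvnaacap" (len 10), cursors c1@0 c2@6, authorship ..........
After op 2 (insert('b')): buffer="baknvnabacap" (len 12), cursors c1@1 c2@8, authorship 1......2....
After op 3 (move_right): buffer="baknvnabacap" (len 12), cursors c1@2 c2@9, authorship 1......2....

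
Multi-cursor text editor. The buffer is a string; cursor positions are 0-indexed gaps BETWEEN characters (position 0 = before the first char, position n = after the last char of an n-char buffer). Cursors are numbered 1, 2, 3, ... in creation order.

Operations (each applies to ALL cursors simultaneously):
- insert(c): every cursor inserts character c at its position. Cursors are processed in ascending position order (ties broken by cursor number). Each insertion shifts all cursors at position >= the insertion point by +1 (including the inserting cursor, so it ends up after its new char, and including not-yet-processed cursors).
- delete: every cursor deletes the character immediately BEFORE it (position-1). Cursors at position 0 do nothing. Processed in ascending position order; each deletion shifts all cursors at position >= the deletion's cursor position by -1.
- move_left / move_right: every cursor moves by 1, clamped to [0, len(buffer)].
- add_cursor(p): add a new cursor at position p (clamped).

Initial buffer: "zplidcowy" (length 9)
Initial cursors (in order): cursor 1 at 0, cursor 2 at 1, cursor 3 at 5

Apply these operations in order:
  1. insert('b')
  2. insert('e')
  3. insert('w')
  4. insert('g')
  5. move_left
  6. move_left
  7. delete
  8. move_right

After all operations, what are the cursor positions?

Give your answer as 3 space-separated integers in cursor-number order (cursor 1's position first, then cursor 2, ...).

Answer: 2 6 13

Derivation:
After op 1 (insert('b')): buffer="bzbplidbcowy" (len 12), cursors c1@1 c2@3 c3@8, authorship 1.2....3....
After op 2 (insert('e')): buffer="bezbeplidbecowy" (len 15), cursors c1@2 c2@5 c3@11, authorship 11.22....33....
After op 3 (insert('w')): buffer="bewzbewplidbewcowy" (len 18), cursors c1@3 c2@7 c3@14, authorship 111.222....333....
After op 4 (insert('g')): buffer="bewgzbewgplidbewgcowy" (len 21), cursors c1@4 c2@9 c3@17, authorship 1111.2222....3333....
After op 5 (move_left): buffer="bewgzbewgplidbewgcowy" (len 21), cursors c1@3 c2@8 c3@16, authorship 1111.2222....3333....
After op 6 (move_left): buffer="bewgzbewgplidbewgcowy" (len 21), cursors c1@2 c2@7 c3@15, authorship 1111.2222....3333....
After op 7 (delete): buffer="bwgzbwgplidbwgcowy" (len 18), cursors c1@1 c2@5 c3@12, authorship 111.222....333....
After op 8 (move_right): buffer="bwgzbwgplidbwgcowy" (len 18), cursors c1@2 c2@6 c3@13, authorship 111.222....333....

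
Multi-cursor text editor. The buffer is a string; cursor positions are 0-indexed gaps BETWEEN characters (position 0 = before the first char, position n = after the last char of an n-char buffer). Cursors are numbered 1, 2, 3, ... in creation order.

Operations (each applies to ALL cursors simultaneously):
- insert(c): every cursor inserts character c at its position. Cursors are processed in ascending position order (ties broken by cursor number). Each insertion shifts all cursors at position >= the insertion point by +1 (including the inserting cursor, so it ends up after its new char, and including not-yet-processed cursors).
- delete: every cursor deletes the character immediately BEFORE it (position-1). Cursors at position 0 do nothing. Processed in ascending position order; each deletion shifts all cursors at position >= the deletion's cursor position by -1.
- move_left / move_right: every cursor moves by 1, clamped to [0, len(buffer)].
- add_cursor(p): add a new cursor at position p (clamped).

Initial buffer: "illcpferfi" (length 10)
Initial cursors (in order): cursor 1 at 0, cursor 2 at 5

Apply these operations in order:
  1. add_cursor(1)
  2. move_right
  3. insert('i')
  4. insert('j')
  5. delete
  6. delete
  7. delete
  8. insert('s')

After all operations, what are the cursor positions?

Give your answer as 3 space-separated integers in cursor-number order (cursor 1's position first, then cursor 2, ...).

Answer: 2 6 2

Derivation:
After op 1 (add_cursor(1)): buffer="illcpferfi" (len 10), cursors c1@0 c3@1 c2@5, authorship ..........
After op 2 (move_right): buffer="illcpferfi" (len 10), cursors c1@1 c3@2 c2@6, authorship ..........
After op 3 (insert('i')): buffer="iililcpfierfi" (len 13), cursors c1@2 c3@4 c2@9, authorship .1.3....2....
After op 4 (insert('j')): buffer="iijlijlcpfijerfi" (len 16), cursors c1@3 c3@6 c2@12, authorship .11.33....22....
After op 5 (delete): buffer="iililcpfierfi" (len 13), cursors c1@2 c3@4 c2@9, authorship .1.3....2....
After op 6 (delete): buffer="illcpferfi" (len 10), cursors c1@1 c3@2 c2@6, authorship ..........
After op 7 (delete): buffer="lcperfi" (len 7), cursors c1@0 c3@0 c2@3, authorship .......
After op 8 (insert('s')): buffer="sslcpserfi" (len 10), cursors c1@2 c3@2 c2@6, authorship 13...2....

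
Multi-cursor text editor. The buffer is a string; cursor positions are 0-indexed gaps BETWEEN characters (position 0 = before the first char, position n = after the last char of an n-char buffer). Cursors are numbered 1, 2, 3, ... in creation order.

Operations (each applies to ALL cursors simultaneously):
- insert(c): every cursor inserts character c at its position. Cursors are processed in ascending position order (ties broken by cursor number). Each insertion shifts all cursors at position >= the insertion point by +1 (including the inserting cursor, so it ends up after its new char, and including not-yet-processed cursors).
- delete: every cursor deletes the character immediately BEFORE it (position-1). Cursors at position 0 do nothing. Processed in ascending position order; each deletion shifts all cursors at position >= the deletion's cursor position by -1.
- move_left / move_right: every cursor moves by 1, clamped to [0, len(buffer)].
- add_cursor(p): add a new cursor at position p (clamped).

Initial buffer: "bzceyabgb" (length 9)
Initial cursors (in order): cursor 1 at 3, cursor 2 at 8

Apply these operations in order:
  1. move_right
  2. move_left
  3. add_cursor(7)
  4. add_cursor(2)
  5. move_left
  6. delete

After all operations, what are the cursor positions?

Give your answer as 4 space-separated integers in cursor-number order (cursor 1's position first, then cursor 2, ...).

Answer: 0 3 3 0

Derivation:
After op 1 (move_right): buffer="bzceyabgb" (len 9), cursors c1@4 c2@9, authorship .........
After op 2 (move_left): buffer="bzceyabgb" (len 9), cursors c1@3 c2@8, authorship .........
After op 3 (add_cursor(7)): buffer="bzceyabgb" (len 9), cursors c1@3 c3@7 c2@8, authorship .........
After op 4 (add_cursor(2)): buffer="bzceyabgb" (len 9), cursors c4@2 c1@3 c3@7 c2@8, authorship .........
After op 5 (move_left): buffer="bzceyabgb" (len 9), cursors c4@1 c1@2 c3@6 c2@7, authorship .........
After op 6 (delete): buffer="ceygb" (len 5), cursors c1@0 c4@0 c2@3 c3@3, authorship .....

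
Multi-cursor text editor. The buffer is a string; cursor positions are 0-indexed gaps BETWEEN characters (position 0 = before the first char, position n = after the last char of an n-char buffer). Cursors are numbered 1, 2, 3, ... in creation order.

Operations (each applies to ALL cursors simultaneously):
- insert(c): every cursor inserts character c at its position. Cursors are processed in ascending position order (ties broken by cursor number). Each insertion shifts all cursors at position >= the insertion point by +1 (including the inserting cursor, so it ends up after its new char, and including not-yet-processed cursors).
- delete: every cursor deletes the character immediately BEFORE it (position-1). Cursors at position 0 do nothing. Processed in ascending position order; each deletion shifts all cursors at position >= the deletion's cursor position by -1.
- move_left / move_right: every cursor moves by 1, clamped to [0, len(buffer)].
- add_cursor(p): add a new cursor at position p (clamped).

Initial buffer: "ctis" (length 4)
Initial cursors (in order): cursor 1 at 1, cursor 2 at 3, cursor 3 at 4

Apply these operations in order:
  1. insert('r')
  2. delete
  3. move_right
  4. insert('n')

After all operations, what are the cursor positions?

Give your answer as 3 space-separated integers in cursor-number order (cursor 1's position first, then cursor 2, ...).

After op 1 (insert('r')): buffer="crtirsr" (len 7), cursors c1@2 c2@5 c3@7, authorship .1..2.3
After op 2 (delete): buffer="ctis" (len 4), cursors c1@1 c2@3 c3@4, authorship ....
After op 3 (move_right): buffer="ctis" (len 4), cursors c1@2 c2@4 c3@4, authorship ....
After op 4 (insert('n')): buffer="ctnisnn" (len 7), cursors c1@3 c2@7 c3@7, authorship ..1..23

Answer: 3 7 7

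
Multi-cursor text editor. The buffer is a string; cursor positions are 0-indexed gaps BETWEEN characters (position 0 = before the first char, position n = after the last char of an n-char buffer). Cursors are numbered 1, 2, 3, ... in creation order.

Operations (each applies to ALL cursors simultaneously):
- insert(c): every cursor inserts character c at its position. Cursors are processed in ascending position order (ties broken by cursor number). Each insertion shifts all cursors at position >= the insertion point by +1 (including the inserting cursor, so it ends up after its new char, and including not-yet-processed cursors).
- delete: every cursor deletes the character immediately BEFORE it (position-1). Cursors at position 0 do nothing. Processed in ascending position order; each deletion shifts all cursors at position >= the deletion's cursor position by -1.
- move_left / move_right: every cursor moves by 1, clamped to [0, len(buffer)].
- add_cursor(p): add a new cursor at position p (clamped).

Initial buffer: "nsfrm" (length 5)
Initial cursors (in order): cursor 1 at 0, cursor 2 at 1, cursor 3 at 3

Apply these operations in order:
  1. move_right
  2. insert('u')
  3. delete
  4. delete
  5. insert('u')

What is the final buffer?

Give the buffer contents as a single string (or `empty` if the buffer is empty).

Answer: uufum

Derivation:
After op 1 (move_right): buffer="nsfrm" (len 5), cursors c1@1 c2@2 c3@4, authorship .....
After op 2 (insert('u')): buffer="nusufrum" (len 8), cursors c1@2 c2@4 c3@7, authorship .1.2..3.
After op 3 (delete): buffer="nsfrm" (len 5), cursors c1@1 c2@2 c3@4, authorship .....
After op 4 (delete): buffer="fm" (len 2), cursors c1@0 c2@0 c3@1, authorship ..
After op 5 (insert('u')): buffer="uufum" (len 5), cursors c1@2 c2@2 c3@4, authorship 12.3.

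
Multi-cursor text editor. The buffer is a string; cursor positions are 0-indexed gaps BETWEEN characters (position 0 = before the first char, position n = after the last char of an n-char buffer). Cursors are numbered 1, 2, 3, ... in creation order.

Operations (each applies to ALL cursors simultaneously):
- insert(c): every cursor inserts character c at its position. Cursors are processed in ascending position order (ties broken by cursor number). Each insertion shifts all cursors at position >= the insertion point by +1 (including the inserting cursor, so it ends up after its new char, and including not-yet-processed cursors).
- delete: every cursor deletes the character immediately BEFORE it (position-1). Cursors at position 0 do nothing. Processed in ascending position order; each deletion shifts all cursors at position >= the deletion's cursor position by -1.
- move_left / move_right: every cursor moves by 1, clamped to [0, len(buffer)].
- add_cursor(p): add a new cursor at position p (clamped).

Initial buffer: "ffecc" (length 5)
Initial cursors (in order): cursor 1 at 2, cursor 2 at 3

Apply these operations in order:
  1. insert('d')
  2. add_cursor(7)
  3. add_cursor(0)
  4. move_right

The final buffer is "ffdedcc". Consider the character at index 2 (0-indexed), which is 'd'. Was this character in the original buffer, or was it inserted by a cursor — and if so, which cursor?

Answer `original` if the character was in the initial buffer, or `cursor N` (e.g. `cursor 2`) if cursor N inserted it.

After op 1 (insert('d')): buffer="ffdedcc" (len 7), cursors c1@3 c2@5, authorship ..1.2..
After op 2 (add_cursor(7)): buffer="ffdedcc" (len 7), cursors c1@3 c2@5 c3@7, authorship ..1.2..
After op 3 (add_cursor(0)): buffer="ffdedcc" (len 7), cursors c4@0 c1@3 c2@5 c3@7, authorship ..1.2..
After op 4 (move_right): buffer="ffdedcc" (len 7), cursors c4@1 c1@4 c2@6 c3@7, authorship ..1.2..
Authorship (.=original, N=cursor N): . . 1 . 2 . .
Index 2: author = 1

Answer: cursor 1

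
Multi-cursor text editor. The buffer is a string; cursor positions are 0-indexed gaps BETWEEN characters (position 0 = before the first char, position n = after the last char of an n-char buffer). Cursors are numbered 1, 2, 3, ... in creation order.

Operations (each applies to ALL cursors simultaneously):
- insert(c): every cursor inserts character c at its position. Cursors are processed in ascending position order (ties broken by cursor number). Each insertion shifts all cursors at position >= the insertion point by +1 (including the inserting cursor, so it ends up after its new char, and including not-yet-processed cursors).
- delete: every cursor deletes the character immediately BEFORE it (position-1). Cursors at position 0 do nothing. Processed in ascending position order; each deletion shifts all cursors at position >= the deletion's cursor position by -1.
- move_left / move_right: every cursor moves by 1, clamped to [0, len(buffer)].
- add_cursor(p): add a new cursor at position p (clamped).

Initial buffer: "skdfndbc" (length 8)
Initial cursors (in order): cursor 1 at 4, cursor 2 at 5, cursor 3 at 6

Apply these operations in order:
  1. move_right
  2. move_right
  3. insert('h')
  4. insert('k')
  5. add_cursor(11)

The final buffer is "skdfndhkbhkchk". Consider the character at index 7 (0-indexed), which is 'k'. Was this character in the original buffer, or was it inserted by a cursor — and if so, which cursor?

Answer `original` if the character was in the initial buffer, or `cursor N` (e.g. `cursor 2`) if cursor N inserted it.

Answer: cursor 1

Derivation:
After op 1 (move_right): buffer="skdfndbc" (len 8), cursors c1@5 c2@6 c3@7, authorship ........
After op 2 (move_right): buffer="skdfndbc" (len 8), cursors c1@6 c2@7 c3@8, authorship ........
After op 3 (insert('h')): buffer="skdfndhbhch" (len 11), cursors c1@7 c2@9 c3@11, authorship ......1.2.3
After op 4 (insert('k')): buffer="skdfndhkbhkchk" (len 14), cursors c1@8 c2@11 c3@14, authorship ......11.22.33
After op 5 (add_cursor(11)): buffer="skdfndhkbhkchk" (len 14), cursors c1@8 c2@11 c4@11 c3@14, authorship ......11.22.33
Authorship (.=original, N=cursor N): . . . . . . 1 1 . 2 2 . 3 3
Index 7: author = 1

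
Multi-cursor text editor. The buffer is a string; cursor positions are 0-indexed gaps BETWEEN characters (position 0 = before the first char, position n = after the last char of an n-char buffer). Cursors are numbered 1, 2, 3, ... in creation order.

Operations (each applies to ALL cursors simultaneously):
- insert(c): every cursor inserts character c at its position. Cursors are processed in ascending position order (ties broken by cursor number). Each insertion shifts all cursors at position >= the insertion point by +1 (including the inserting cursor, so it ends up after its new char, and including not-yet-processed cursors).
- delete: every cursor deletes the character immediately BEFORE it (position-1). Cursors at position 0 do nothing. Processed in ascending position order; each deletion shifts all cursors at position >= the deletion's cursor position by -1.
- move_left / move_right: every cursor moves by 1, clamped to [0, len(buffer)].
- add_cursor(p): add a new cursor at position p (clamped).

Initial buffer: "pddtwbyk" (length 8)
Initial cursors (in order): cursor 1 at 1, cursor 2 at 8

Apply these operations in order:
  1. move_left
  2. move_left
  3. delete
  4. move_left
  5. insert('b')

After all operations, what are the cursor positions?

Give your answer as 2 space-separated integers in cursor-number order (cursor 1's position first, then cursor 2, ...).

After op 1 (move_left): buffer="pddtwbyk" (len 8), cursors c1@0 c2@7, authorship ........
After op 2 (move_left): buffer="pddtwbyk" (len 8), cursors c1@0 c2@6, authorship ........
After op 3 (delete): buffer="pddtwyk" (len 7), cursors c1@0 c2@5, authorship .......
After op 4 (move_left): buffer="pddtwyk" (len 7), cursors c1@0 c2@4, authorship .......
After op 5 (insert('b')): buffer="bpddtbwyk" (len 9), cursors c1@1 c2@6, authorship 1....2...

Answer: 1 6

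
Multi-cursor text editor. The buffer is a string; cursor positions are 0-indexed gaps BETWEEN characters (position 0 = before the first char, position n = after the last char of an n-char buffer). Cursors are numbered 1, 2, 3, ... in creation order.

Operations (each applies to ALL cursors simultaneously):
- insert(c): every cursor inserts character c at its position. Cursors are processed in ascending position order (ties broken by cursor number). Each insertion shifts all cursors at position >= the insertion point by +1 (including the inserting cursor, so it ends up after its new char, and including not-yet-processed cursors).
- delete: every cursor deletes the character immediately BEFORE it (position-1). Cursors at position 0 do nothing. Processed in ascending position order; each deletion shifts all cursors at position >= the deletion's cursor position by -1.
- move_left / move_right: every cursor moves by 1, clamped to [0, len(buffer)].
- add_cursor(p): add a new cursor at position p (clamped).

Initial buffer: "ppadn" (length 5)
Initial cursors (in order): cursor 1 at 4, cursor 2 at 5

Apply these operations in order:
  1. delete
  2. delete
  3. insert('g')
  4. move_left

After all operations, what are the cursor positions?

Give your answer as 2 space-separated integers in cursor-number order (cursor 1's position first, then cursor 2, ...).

Answer: 2 2

Derivation:
After op 1 (delete): buffer="ppa" (len 3), cursors c1@3 c2@3, authorship ...
After op 2 (delete): buffer="p" (len 1), cursors c1@1 c2@1, authorship .
After op 3 (insert('g')): buffer="pgg" (len 3), cursors c1@3 c2@3, authorship .12
After op 4 (move_left): buffer="pgg" (len 3), cursors c1@2 c2@2, authorship .12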